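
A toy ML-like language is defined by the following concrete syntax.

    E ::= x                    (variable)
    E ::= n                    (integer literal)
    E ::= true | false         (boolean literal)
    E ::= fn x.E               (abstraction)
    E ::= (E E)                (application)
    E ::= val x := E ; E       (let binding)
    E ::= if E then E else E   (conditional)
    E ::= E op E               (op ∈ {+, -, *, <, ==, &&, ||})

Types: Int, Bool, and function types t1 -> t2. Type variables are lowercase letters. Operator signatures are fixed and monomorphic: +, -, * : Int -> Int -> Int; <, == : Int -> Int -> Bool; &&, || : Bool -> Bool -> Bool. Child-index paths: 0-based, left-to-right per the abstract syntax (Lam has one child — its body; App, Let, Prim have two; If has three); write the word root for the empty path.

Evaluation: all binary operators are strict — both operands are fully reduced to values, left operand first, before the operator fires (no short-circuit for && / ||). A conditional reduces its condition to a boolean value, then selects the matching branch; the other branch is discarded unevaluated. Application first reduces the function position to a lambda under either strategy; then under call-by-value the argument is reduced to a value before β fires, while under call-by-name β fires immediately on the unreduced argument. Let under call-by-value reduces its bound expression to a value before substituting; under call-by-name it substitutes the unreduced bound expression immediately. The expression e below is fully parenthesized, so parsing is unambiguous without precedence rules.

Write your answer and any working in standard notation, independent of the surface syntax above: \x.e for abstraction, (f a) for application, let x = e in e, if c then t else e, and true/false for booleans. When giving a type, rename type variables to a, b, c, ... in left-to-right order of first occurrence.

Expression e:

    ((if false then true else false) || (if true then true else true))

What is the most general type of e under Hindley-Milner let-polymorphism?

Trace:
  unify Bool ~ Bool
  unify Bool ~ Bool
  unify Bool ~ Bool
  unify Bool ~ Bool
  unify Bool ~ Bool
  unify Bool ~ Bool

Answer: Bool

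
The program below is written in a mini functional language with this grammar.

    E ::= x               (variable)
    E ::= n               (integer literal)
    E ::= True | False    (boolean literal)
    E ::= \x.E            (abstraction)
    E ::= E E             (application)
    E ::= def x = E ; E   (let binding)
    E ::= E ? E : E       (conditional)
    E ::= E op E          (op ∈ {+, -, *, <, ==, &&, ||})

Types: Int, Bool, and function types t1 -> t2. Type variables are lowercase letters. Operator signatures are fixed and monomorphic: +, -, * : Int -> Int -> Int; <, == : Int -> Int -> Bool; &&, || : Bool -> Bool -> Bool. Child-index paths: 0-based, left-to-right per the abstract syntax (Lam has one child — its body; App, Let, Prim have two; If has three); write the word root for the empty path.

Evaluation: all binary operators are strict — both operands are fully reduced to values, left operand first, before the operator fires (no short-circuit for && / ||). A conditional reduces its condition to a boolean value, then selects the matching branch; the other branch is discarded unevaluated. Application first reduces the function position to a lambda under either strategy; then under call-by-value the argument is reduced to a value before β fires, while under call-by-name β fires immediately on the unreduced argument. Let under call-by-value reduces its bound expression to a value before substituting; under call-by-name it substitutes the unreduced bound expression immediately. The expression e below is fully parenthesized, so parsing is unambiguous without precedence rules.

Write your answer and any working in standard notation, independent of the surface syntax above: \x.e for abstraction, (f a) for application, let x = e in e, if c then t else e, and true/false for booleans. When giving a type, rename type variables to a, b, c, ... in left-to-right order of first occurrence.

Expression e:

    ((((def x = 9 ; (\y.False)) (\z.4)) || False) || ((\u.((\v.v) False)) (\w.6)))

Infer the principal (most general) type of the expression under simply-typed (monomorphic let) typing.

Trace:
let x : Int
\y._ : a -> Bool
\z._ : b -> Int
  unify a -> Bool ~ (b -> Int) -> c
  unify a ~ b -> Int
  unify Bool ~ c
_ _ : Bool
  unify Bool ~ Bool
  unify Bool ~ Bool
  unify Bool ~ Bool
v : e
\v._ : e -> e
  unify e -> e ~ Bool -> f
  unify e ~ Bool
  unify Bool ~ f
_ _ : Bool
\u._ : d -> Bool
\w._ : g -> Int
  unify d -> Bool ~ (g -> Int) -> h
  unify d ~ g -> Int
  unify Bool ~ h
_ _ : Bool
  unify Bool ~ Bool

Answer: Bool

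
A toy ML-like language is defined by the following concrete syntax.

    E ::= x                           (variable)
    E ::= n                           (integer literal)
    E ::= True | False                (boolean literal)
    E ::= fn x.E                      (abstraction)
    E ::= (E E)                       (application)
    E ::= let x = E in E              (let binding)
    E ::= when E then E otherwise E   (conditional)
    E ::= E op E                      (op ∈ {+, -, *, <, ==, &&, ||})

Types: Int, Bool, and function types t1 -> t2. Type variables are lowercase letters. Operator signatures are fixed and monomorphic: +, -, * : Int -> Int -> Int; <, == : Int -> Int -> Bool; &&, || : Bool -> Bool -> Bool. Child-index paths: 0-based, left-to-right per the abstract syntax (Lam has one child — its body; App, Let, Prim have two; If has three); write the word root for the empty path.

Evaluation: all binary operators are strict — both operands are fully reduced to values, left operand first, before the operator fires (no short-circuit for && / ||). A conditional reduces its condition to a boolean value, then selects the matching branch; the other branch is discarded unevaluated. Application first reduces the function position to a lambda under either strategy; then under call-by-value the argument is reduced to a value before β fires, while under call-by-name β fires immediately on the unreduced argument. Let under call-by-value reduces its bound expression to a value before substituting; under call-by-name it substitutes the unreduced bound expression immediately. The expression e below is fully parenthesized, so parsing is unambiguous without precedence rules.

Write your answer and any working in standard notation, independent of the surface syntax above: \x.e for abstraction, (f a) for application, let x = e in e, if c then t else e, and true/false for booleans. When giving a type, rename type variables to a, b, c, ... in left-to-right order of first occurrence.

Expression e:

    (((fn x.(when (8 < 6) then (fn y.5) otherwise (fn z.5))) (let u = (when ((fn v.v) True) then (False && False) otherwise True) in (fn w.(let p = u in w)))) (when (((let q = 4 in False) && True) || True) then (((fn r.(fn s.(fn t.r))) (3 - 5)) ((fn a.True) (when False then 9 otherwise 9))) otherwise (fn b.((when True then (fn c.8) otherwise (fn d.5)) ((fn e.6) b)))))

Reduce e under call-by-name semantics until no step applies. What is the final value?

Answer: 5

Working:
step 0: (((\x.(if (8 < 6) then (\y.5) else (\z.5))) (let u = (if ((\v.v) true) then (false && false) else true) in (\w.(let p = u in w)))) (if (((let q = 4 in false) && true) || true) then (((\r.(\s.(\t.r))) (3 - 5)) ((\a.true) (if false then 9 else 9))) else (\b.((if true then (\c.8) else (\d.5)) ((\e.6) b)))))
step 1: [beta@0] ((if (8 < 6) then (\y.5) else (\z.5)) (if (((let q = 4 in false) && true) || true) then (((\r.(\s.(\t.r))) (3 - 5)) ((\a.true) (if false then 9 else 9))) else (\b.((if true then (\c.8) else (\d.5)) ((\e.6) b)))))
step 2: [delta@0.0] ((if false then (\y.5) else (\z.5)) (if (((let q = 4 in false) && true) || true) then (((\r.(\s.(\t.r))) (3 - 5)) ((\a.true) (if false then 9 else 9))) else (\b.((if true then (\c.8) else (\d.5)) ((\e.6) b)))))
step 3: [if@0] ((\z.5) (if (((let q = 4 in false) && true) || true) then (((\r.(\s.(\t.r))) (3 - 5)) ((\a.true) (if false then 9 else 9))) else (\b.((if true then (\c.8) else (\d.5)) ((\e.6) b)))))
step 4: [beta@root] 5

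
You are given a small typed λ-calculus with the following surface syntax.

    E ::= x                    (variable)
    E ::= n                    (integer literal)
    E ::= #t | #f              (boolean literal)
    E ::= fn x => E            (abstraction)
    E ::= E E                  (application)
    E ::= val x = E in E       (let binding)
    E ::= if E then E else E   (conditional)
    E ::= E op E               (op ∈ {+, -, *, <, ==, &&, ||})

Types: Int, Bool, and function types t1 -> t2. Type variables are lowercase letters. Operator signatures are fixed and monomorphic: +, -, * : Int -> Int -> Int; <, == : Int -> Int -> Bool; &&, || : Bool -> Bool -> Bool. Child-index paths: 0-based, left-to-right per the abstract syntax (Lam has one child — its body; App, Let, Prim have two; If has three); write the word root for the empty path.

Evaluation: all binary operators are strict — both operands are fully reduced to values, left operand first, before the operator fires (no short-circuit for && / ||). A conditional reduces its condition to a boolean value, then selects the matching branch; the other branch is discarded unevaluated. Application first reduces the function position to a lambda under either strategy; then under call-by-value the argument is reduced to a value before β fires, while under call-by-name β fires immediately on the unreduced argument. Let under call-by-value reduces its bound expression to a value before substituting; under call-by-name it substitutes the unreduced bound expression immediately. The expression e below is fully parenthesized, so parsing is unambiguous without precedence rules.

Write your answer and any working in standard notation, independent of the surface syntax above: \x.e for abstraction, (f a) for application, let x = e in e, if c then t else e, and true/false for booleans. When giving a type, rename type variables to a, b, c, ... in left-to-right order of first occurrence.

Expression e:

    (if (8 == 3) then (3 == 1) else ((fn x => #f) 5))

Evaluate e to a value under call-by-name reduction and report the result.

Answer: false

Trace:
step 0: (if (8 == 3) then (3 == 1) else ((\x.false) 5))
step 1: [delta@0] (if false then (3 == 1) else ((\x.false) 5))
step 2: [if@root] ((\x.false) 5)
step 3: [beta@root] false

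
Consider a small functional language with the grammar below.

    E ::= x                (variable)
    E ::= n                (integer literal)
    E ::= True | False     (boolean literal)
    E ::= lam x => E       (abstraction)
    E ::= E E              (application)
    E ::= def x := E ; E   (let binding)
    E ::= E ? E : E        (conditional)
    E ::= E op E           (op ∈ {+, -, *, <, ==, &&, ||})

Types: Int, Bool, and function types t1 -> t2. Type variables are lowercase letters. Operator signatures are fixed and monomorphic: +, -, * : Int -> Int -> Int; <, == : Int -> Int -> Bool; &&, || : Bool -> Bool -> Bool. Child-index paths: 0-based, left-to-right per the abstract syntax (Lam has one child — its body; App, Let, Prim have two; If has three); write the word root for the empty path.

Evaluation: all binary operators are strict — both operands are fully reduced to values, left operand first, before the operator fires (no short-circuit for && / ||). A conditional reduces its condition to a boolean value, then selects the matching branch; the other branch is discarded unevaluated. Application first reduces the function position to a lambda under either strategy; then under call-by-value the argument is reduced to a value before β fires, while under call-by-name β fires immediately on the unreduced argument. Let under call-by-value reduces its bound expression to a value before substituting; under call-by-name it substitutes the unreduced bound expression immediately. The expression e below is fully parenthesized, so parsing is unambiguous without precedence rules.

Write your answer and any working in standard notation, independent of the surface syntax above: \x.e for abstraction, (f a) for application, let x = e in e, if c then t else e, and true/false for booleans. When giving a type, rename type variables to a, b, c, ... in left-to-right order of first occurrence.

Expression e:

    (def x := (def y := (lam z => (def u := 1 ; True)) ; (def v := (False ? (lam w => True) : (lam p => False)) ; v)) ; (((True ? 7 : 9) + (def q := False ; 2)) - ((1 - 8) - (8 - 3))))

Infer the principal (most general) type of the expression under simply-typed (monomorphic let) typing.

Derivation:
let u : Int
\z._ : a -> Bool
let y : a -> Bool
  unify Bool ~ Bool
\w._ : b -> Bool
\p._ : c -> Bool
  unify b -> Bool ~ c -> Bool
  unify b ~ c
  unify Bool ~ Bool
let v : c -> Bool
v : c -> Bool
let x : c -> Bool
  unify Bool ~ Bool
  unify Int ~ Int
  unify Int ~ Int
let q : Bool
  unify Int ~ Int
  unify Int ~ Int
  unify Int ~ Int
  unify Int ~ Int
  unify Int ~ Int
  unify Int ~ Int
  unify Int ~ Int
  unify Int ~ Int
  unify Int ~ Int

Answer: Int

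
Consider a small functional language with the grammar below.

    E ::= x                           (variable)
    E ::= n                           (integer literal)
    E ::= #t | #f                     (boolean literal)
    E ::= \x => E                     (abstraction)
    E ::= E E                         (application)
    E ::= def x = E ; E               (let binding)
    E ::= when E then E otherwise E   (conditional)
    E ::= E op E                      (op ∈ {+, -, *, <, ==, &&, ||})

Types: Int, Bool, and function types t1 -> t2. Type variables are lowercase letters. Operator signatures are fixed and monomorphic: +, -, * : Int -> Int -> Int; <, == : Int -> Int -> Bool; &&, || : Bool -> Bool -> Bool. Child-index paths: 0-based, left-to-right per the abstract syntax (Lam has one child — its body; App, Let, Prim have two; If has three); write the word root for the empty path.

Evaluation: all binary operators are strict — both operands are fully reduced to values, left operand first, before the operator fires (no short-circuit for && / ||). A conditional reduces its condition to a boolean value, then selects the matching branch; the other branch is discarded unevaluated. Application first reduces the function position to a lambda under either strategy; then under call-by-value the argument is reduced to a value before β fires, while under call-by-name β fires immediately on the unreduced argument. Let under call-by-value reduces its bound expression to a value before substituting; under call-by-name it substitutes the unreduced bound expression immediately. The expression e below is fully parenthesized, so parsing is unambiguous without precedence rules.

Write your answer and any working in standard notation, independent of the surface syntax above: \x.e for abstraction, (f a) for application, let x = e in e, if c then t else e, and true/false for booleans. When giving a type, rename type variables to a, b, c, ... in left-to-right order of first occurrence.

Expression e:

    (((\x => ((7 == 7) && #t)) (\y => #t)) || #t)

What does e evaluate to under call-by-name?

Answer: true

Trace:
step 0: (((\x.((7 == 7) && true)) (\y.true)) || true)
step 1: [beta@0] (((7 == 7) && true) || true)
step 2: [delta@0.0] ((true && true) || true)
step 3: [delta@0] (true || true)
step 4: [delta@root] true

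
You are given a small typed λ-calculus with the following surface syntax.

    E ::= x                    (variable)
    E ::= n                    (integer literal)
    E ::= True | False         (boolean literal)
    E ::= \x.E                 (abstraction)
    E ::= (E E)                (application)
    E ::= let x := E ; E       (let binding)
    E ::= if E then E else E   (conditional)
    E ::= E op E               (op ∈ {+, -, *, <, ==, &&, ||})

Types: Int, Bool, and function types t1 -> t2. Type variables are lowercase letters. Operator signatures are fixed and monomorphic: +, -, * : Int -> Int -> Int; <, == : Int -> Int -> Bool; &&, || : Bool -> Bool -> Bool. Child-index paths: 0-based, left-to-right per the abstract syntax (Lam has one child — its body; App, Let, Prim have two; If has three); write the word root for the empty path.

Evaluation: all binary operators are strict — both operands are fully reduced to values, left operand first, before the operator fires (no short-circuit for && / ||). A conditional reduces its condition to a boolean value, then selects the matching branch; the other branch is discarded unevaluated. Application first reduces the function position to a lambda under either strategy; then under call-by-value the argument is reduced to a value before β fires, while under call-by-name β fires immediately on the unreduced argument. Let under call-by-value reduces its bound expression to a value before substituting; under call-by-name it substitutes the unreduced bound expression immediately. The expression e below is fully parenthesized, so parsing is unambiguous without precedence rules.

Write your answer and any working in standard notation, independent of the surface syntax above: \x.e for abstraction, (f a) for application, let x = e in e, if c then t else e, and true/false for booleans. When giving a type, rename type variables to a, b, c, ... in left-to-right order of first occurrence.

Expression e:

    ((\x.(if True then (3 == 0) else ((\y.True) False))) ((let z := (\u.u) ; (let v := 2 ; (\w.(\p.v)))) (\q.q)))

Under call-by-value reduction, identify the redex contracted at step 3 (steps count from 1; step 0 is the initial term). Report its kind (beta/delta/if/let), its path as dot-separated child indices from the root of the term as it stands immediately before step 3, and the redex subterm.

Answer: beta at 1 : ((\w.(\p.2)) (\q.q))

Derivation:
step 0: ((\x.(if true then (3 == 0) else ((\y.true) false))) ((let z = (\u.u) in (let v = 2 in (\w.(\p.v)))) (\q.q)))
step 1: [let@1.0] ((\x.(if true then (3 == 0) else ((\y.true) false))) ((let v = 2 in (\w.(\p.v))) (\q.q)))
step 2: [let@1.0] ((\x.(if true then (3 == 0) else ((\y.true) false))) ((\w.(\p.2)) (\q.q)))
step 3: [beta@1] ((\x.(if true then (3 == 0) else ((\y.true) false))) (\p.2))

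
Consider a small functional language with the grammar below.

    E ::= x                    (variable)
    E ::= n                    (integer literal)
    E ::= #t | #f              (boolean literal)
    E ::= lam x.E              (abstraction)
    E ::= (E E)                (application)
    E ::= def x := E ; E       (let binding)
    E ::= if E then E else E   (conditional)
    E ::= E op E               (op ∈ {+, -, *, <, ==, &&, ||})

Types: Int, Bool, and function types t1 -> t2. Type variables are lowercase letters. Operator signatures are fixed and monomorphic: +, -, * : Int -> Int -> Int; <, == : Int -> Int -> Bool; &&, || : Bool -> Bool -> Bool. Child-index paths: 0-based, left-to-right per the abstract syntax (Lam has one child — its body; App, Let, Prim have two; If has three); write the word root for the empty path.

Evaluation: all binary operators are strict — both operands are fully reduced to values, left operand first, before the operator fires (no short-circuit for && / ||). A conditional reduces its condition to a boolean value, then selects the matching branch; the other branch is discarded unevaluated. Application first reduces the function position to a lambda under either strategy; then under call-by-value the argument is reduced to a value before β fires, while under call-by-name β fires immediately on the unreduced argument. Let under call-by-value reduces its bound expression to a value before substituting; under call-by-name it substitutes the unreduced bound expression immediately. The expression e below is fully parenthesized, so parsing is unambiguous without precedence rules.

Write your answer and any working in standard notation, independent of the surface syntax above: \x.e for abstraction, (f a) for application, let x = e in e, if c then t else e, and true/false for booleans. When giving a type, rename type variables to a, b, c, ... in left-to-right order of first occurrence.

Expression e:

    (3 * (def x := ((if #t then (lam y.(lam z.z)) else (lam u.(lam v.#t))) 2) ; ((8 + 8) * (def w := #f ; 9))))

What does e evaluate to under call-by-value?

Answer: 432

Working:
step 0: (3 * (let x = ((if true then (\y.(\z.z)) else (\u.(\v.true))) 2) in ((8 + 8) * (let w = false in 9))))
step 1: [if@1.0.0] (3 * (let x = ((\y.(\z.z)) 2) in ((8 + 8) * (let w = false in 9))))
step 2: [beta@1.0] (3 * (let x = (\z.z) in ((8 + 8) * (let w = false in 9))))
step 3: [let@1] (3 * ((8 + 8) * (let w = false in 9)))
step 4: [delta@1.0] (3 * (16 * (let w = false in 9)))
step 5: [let@1.1] (3 * (16 * 9))
step 6: [delta@1] (3 * 144)
step 7: [delta@root] 432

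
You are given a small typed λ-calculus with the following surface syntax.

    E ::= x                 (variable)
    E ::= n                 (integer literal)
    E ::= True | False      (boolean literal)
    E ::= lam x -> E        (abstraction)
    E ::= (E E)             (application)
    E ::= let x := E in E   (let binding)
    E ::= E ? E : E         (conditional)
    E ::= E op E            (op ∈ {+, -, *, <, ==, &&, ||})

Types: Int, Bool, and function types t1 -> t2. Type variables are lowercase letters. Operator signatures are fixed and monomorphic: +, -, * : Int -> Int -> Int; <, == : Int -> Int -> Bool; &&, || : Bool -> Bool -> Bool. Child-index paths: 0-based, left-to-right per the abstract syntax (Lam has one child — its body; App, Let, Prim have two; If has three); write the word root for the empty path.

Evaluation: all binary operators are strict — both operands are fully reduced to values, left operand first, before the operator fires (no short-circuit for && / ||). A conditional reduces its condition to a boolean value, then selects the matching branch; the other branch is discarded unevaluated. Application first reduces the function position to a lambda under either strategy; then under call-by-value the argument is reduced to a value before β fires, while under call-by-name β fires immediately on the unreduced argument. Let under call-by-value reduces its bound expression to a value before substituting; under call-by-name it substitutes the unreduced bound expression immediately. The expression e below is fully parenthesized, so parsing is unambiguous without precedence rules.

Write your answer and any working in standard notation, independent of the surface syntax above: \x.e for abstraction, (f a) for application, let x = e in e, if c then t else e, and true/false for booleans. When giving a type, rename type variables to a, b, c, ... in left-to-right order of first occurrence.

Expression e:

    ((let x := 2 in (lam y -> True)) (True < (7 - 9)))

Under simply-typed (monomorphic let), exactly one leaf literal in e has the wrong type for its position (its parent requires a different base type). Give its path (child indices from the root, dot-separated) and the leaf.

Derivation:
let x : Int
\y._ : a -> Bool
  unify Bool ~ Int
  FAIL: mismatch Bool ~ Int

Answer: 1.0 : true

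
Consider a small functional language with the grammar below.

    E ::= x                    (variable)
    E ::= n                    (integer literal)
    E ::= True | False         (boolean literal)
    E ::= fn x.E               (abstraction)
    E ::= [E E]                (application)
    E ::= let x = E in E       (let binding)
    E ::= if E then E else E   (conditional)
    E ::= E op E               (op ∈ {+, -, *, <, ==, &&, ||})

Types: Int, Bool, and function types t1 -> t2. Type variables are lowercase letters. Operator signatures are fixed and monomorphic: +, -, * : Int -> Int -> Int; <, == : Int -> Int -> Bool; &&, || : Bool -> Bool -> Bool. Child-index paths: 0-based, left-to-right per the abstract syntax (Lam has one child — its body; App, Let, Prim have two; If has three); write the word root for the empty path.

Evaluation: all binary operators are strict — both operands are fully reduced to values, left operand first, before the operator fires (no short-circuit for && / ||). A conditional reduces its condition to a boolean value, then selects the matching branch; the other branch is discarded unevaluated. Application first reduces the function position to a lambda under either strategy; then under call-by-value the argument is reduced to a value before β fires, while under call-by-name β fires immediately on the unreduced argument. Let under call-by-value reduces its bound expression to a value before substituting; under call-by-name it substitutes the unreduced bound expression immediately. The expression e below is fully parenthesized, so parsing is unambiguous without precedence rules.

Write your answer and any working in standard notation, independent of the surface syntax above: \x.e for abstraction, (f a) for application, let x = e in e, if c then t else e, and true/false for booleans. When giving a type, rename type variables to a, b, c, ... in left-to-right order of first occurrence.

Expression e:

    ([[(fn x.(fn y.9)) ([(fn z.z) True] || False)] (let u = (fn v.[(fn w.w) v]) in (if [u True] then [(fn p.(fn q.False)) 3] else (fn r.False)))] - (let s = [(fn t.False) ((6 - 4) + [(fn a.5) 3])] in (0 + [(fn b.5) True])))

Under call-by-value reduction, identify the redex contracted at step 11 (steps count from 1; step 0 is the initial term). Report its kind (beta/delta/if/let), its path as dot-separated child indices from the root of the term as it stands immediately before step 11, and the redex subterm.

Derivation:
step 0: ((((\x.(\y.9)) (((\z.z) true) || false)) (let u = (\v.((\w.w) v)) in (if (u true) then ((\p.(\q.false)) 3) else (\r.false)))) - (let s = ((\t.false) ((6 - 4) + ((\a.5) 3))) in (0 + ((\b.5) true))))
step 1: [beta@0.0.1.0] ((((\x.(\y.9)) (true || false)) (let u = (\v.((\w.w) v)) in (if (u true) then ((\p.(\q.false)) 3) else (\r.false)))) - (let s = ((\t.false) ((6 - 4) + ((\a.5) 3))) in (0 + ((\b.5) true))))
step 2: [delta@0.0.1] ((((\x.(\y.9)) true) (let u = (\v.((\w.w) v)) in (if (u true) then ((\p.(\q.false)) 3) else (\r.false)))) - (let s = ((\t.false) ((6 - 4) + ((\a.5) 3))) in (0 + ((\b.5) true))))
step 3: [beta@0.0] (((\y.9) (let u = (\v.((\w.w) v)) in (if (u true) then ((\p.(\q.false)) 3) else (\r.false)))) - (let s = ((\t.false) ((6 - 4) + ((\a.5) 3))) in (0 + ((\b.5) true))))
step 4: [let@0.1] (((\y.9) (if ((\v.((\w.w) v)) true) then ((\p.(\q.false)) 3) else (\r.false))) - (let s = ((\t.false) ((6 - 4) + ((\a.5) 3))) in (0 + ((\b.5) true))))
step 5: [beta@0.1.0] (((\y.9) (if ((\w.w) true) then ((\p.(\q.false)) 3) else (\r.false))) - (let s = ((\t.false) ((6 - 4) + ((\a.5) 3))) in (0 + ((\b.5) true))))
step 6: [beta@0.1.0] (((\y.9) (if true then ((\p.(\q.false)) 3) else (\r.false))) - (let s = ((\t.false) ((6 - 4) + ((\a.5) 3))) in (0 + ((\b.5) true))))
step 7: [if@0.1] (((\y.9) ((\p.(\q.false)) 3)) - (let s = ((\t.false) ((6 - 4) + ((\a.5) 3))) in (0 + ((\b.5) true))))
step 8: [beta@0.1] (((\y.9) (\q.false)) - (let s = ((\t.false) ((6 - 4) + ((\a.5) 3))) in (0 + ((\b.5) true))))
step 9: [beta@0] (9 - (let s = ((\t.false) ((6 - 4) + ((\a.5) 3))) in (0 + ((\b.5) true))))
step 10: [delta@1.0.1.0] (9 - (let s = ((\t.false) (2 + ((\a.5) 3))) in (0 + ((\b.5) true))))
step 11: [beta@1.0.1.1] (9 - (let s = ((\t.false) (2 + 5)) in (0 + ((\b.5) true))))

Answer: beta at 1.0.1.1 : ((\a.5) 3)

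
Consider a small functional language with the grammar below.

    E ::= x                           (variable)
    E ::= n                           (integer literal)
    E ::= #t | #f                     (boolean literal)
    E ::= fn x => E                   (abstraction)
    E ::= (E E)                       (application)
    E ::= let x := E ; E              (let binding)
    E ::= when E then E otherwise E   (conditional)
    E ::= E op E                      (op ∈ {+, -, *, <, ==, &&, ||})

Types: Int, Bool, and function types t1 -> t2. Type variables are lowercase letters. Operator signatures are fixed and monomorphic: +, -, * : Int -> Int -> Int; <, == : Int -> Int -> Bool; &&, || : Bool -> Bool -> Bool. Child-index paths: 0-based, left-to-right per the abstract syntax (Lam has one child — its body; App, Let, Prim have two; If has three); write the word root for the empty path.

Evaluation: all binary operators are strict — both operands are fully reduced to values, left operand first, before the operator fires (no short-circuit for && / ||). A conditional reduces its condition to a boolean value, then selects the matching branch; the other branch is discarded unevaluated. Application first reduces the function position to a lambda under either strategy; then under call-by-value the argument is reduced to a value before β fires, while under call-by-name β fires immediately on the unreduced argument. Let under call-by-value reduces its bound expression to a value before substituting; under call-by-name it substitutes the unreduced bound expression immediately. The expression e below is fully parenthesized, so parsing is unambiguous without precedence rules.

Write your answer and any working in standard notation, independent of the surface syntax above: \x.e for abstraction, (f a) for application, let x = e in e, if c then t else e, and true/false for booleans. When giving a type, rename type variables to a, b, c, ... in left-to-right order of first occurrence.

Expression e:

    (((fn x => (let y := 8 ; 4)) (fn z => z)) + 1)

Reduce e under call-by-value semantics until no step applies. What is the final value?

Trace:
step 0: (((\x.(let y = 8 in 4)) (\z.z)) + 1)
step 1: [beta@0] ((let y = 8 in 4) + 1)
step 2: [let@0] (4 + 1)
step 3: [delta@root] 5

Answer: 5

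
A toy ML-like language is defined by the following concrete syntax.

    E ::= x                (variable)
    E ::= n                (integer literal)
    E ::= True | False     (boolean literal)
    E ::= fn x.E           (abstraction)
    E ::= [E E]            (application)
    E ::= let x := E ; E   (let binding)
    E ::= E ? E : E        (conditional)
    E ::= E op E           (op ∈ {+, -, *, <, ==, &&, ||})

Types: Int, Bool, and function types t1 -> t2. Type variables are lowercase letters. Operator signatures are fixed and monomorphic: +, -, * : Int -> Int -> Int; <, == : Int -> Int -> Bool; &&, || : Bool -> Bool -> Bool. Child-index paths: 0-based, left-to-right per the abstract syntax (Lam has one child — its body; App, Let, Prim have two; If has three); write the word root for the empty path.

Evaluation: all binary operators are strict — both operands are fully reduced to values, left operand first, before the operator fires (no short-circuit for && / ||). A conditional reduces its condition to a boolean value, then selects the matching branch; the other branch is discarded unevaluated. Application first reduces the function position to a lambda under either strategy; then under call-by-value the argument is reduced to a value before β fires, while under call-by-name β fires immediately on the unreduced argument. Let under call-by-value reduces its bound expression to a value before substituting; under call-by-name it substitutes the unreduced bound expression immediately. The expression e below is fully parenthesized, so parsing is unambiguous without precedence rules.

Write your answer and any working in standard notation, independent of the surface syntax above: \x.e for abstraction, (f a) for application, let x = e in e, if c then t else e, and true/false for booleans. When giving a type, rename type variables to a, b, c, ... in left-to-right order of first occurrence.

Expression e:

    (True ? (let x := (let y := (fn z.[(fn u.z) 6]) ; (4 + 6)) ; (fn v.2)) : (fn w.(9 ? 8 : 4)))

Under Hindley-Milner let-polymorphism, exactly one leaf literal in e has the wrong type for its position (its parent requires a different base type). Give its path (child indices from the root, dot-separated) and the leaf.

Derivation:
  unify Bool ~ Bool
z : a
\u._ : b -> a
  unify b -> a ~ Int -> c
  unify b ~ Int
  unify a ~ c
_ _ : c
\z._ : c -> c
let y : forall. c -> c
  unify Int ~ Int
  unify Int ~ Int
let x : Int
\v._ : d -> Int
  unify Int ~ Bool
  FAIL: mismatch Int ~ Bool

Answer: 2.0.0 : 9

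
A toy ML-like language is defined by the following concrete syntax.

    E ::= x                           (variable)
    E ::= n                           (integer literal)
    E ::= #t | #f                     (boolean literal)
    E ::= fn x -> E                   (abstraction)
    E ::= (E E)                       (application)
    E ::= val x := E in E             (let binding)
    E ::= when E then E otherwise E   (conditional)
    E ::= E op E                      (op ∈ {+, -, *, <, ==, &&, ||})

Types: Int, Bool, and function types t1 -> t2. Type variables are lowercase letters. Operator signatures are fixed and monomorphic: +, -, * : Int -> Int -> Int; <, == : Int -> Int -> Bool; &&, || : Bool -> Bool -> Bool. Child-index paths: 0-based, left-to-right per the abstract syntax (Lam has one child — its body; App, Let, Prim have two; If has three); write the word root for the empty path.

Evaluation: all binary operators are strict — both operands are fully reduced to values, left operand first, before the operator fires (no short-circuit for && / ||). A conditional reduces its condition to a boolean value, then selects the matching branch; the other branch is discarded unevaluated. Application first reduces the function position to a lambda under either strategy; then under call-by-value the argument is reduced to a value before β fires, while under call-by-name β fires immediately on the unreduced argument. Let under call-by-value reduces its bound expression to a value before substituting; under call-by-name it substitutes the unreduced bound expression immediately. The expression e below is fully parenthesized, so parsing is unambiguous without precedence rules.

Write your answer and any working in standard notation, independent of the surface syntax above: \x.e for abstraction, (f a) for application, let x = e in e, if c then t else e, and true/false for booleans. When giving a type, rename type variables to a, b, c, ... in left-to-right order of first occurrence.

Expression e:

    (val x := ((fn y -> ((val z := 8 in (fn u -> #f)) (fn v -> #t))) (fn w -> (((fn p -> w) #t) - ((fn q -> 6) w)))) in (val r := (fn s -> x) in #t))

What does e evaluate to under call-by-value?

Trace:
step 0: (let x = ((\y.((let z = 8 in (\u.false)) (\v.true))) (\w.(((\p.w) true) - ((\q.6) w)))) in (let r = (\s.x) in true))
step 1: [beta@0] (let x = ((let z = 8 in (\u.false)) (\v.true)) in (let r = (\s.x) in true))
step 2: [let@0.0] (let x = ((\u.false) (\v.true)) in (let r = (\s.x) in true))
step 3: [beta@0] (let x = false in (let r = (\s.x) in true))
step 4: [let@root] (let r = (\s.false) in true)
step 5: [let@root] true

Answer: true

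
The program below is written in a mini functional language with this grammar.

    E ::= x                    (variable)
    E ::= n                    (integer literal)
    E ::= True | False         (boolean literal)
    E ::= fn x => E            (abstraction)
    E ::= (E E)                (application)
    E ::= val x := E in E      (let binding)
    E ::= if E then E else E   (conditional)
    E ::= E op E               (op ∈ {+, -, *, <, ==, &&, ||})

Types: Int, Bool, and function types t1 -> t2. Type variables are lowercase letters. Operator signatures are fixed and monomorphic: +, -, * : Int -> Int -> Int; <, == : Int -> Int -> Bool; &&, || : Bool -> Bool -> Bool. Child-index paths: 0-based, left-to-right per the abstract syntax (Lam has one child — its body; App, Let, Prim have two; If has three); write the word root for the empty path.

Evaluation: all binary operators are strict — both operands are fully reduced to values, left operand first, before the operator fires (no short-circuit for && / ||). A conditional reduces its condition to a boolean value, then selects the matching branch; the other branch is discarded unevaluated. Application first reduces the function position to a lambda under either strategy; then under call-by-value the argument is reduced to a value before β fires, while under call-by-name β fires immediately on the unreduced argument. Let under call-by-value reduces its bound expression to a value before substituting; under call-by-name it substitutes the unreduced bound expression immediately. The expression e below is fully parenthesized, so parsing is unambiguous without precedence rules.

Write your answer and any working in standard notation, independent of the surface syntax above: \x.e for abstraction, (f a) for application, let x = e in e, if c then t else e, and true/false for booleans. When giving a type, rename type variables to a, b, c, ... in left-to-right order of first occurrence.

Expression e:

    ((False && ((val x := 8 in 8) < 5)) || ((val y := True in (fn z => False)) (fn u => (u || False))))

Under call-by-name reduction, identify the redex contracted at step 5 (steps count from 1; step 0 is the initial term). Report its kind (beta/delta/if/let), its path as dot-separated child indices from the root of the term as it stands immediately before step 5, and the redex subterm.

Answer: beta at 1 : ((\z.false) (\u.(u || false)))

Working:
step 0: ((false && ((let x = 8 in 8) < 5)) || ((let y = true in (\z.false)) (\u.(u || false))))
step 1: [let@0.1.0] ((false && (8 < 5)) || ((let y = true in (\z.false)) (\u.(u || false))))
step 2: [delta@0.1] ((false && false) || ((let y = true in (\z.false)) (\u.(u || false))))
step 3: [delta@0] (false || ((let y = true in (\z.false)) (\u.(u || false))))
step 4: [let@1.0] (false || ((\z.false) (\u.(u || false))))
step 5: [beta@1] (false || false)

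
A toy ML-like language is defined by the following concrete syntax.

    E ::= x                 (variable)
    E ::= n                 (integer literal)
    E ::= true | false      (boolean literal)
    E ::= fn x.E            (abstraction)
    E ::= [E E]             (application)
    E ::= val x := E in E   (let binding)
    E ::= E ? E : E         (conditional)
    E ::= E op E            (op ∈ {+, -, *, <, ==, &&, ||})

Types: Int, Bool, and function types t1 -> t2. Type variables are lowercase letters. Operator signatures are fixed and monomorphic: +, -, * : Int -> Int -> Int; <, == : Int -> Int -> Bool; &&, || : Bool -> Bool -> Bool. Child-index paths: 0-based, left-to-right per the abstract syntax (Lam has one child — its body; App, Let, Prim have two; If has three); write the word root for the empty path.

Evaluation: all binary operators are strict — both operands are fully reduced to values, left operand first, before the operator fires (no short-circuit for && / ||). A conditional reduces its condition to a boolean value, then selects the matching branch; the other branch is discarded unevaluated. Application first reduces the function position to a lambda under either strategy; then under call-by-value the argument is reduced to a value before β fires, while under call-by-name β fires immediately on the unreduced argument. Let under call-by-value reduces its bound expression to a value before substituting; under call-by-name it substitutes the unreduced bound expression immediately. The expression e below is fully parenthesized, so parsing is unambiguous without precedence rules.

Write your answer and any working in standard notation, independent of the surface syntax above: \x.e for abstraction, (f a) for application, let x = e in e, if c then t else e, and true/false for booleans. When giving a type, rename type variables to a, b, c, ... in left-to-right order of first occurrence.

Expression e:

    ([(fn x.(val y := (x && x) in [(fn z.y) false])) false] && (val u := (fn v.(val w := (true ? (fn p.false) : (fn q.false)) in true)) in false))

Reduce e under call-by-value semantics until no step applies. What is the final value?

Trace:
step 0: (((\x.(let y = (x && x) in ((\z.y) false))) false) && (let u = (\v.(let w = (if true then (\p.false) else (\q.false)) in true)) in false))
step 1: [beta@0] ((let y = (false && false) in ((\z.y) false)) && (let u = (\v.(let w = (if true then (\p.false) else (\q.false)) in true)) in false))
step 2: [delta@0.0] ((let y = false in ((\z.y) false)) && (let u = (\v.(let w = (if true then (\p.false) else (\q.false)) in true)) in false))
step 3: [let@0] (((\z.false) false) && (let u = (\v.(let w = (if true then (\p.false) else (\q.false)) in true)) in false))
step 4: [beta@0] (false && (let u = (\v.(let w = (if true then (\p.false) else (\q.false)) in true)) in false))
step 5: [let@1] (false && false)
step 6: [delta@root] false

Answer: false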